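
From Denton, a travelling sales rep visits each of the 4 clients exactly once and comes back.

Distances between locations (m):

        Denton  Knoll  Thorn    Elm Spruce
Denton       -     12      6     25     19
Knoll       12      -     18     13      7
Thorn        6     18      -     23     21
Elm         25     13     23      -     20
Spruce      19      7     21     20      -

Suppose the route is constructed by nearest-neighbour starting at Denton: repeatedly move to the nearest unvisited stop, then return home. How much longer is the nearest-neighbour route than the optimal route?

Excess over optimum: 8 m.

From Denton: Thorn=6, Knoll=12, Spruce=19, Elm=25 → choose Thorn (6).
From Thorn: Knoll=18, Spruce=21, Elm=23 → choose Knoll (18).
From Knoll: Spruce=7, Elm=13 → choose Spruce (7).
From Spruce: Elm=20 → choose Elm (20).
NN route Denton → Thorn → Knoll → Spruce → Elm → Denton costs 76.
Optimal: Denton → Knoll → Spruce → Elm → Thorn → Denton costs 68 (by enumerating all 12 distinct tours).
Excess = 76 − 68 = 8.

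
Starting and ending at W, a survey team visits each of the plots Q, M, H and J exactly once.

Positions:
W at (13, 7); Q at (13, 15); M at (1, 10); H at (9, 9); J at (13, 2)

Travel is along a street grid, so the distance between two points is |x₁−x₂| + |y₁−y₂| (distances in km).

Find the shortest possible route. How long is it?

Minimum total distance: 50 km.

W→Q→M→H→J→W: 8+17+9+11+5 = 50
W→Q→M→J→H→W: 8+17+20+11+6 = 62
W→Q→H→M→J→W: 8+10+9+20+5 = 52
W→Q→H→J→M→W: 8+10+11+20+15 = 64
W→Q→J→M→H→W: 8+13+20+9+6 = 56
W→Q→J→H→M→W: 8+13+11+9+15 = 56
W→M→Q→H→J→W: 15+17+10+11+5 = 58
W→M→Q→J→H→W: 15+17+13+11+6 = 62
W→M→H→Q→J→W: 15+9+10+13+5 = 52
W→M→J→Q→H→W: 15+20+13+10+6 = 64
W→H→Q→M→J→W: 6+10+17+20+5 = 58
W→H→M→Q→J→W: 6+9+17+13+5 = 50
The minimum is 50.
One optimal route: W → Q → M → H → J → W (or its reverse).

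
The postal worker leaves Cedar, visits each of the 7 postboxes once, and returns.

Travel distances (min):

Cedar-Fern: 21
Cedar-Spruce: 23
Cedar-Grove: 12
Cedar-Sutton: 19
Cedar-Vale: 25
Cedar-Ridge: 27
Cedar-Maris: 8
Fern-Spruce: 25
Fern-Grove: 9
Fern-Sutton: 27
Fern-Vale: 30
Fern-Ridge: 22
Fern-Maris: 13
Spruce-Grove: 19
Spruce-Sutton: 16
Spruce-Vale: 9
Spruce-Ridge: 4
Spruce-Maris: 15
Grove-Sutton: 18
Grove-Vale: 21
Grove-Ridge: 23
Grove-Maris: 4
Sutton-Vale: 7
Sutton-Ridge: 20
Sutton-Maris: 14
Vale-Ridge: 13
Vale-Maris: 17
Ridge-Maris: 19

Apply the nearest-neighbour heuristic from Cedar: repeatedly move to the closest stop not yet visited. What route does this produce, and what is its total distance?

From Cedar: distances to unvisited — Maris=8, Grove=12, Sutton=19, Fern=21, Spruce=23, Vale=25, Ridge=27. Nearest is Maris (8).
From Maris: distances to unvisited — Grove=4, Fern=13, Sutton=14, Spruce=15, Vale=17, Ridge=19. Nearest is Grove (4).
From Grove: distances to unvisited — Fern=9, Sutton=18, Spruce=19, Vale=21, Ridge=23. Nearest is Fern (9).
From Fern: distances to unvisited — Ridge=22, Spruce=25, Sutton=27, Vale=30. Nearest is Ridge (22).
From Ridge: distances to unvisited — Spruce=4, Vale=13, Sutton=20. Nearest is Spruce (4).
From Spruce: distances to unvisited — Vale=9, Sutton=16. Nearest is Vale (9).
From Vale: distances to unvisited — Sutton=7. Nearest is Sutton (7).
Return Sutton→Cedar: 19.
Total = 8 + 4 + 9 + 22 + 4 + 9 + 7 + 19 = 82.

82 min along Cedar → Maris → Grove → Fern → Ridge → Spruce → Vale → Sutton → Cedar.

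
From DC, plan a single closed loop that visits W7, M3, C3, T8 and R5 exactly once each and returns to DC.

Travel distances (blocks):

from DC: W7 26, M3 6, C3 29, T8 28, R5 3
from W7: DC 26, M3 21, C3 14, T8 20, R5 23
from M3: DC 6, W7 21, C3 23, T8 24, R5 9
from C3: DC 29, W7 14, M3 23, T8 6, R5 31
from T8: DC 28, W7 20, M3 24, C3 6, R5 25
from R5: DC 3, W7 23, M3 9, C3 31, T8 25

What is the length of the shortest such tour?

There are 60 distinct closed tours to check (reversals are equivalent).
DC - W7 - M3 - C3 - T8 - R5 - DC: 26+21+23+6+25+3 = 104
DC - W7 - M3 - C3 - R5 - T8 - DC: 26+21+23+31+25+28 = 154
DC - W7 - M3 - T8 - C3 - R5 - DC: 26+21+24+6+31+3 = 111
DC - W7 - M3 - T8 - R5 - C3 - DC: 26+21+24+25+31+29 = 156
DC - W7 - M3 - R5 - C3 - T8 - DC: 26+21+9+31+6+28 = 121
DC - W7 - M3 - R5 - T8 - C3 - DC: 26+21+9+25+6+29 = 116
DC - W7 - C3 - M3 - T8 - R5 - DC: 26+14+23+24+25+3 = 115
DC - W7 - C3 - M3 - R5 - T8 - DC: 26+14+23+9+25+28 = 125
DC - W7 - C3 - T8 - M3 - R5 - DC: 26+14+6+24+9+3 = 82
DC - W7 - C3 - T8 - R5 - M3 - DC: 26+14+6+25+9+6 = 86
DC - W7 - C3 - R5 - M3 - T8 - DC: 26+14+31+9+24+28 = 132
DC - W7 - C3 - R5 - T8 - M3 - DC: 26+14+31+25+24+6 = 126
DC - W7 - T8 - M3 - C3 - R5 - DC: 26+20+24+23+31+3 = 127
DC - W7 - T8 - M3 - R5 - C3 - DC: 26+20+24+9+31+29 = 139
… (46 more)
DC - M3 - W7 - C3 - T8 - R5 - DC: 6+21+14+6+25+3 = 75  ← best
The minimum is 75.
One optimal route: DC → M3 → W7 → C3 → T8 → R5 → DC (or its reverse).

Minimum total distance: 75 blocks.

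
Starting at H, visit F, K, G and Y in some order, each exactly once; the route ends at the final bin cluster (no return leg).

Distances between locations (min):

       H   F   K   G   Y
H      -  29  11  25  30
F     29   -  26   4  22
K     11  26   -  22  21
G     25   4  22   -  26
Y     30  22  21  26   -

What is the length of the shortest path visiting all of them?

Shortest open route: 58 min.

There are 4! = 24 possible orderings.
H → F → K → G → Y: 29+26+22+26 = 103
H → F → K → Y → G: 29+26+21+26 = 102
H → F → G → K → Y: 29+4+22+21 = 76
H → F → G → Y → K: 29+4+26+21 = 80
H → F → Y → K → G: 29+22+21+22 = 94
H → F → Y → G → K: 29+22+26+22 = 99
H → K → F → G → Y: 11+26+4+26 = 67
H → K → F → Y → G: 11+26+22+26 = 85
H → K → G → F → Y: 11+22+4+22 = 59
H → K → G → Y → F: 11+22+26+22 = 81
H → K → Y → F → G: 11+21+22+4 = 58
H → K → Y → G → F: 11+21+26+4 = 62
H → G → F → K → Y: 25+4+26+21 = 76
H → G → F → Y → K: 25+4+22+21 = 72
… (10 more)
The minimum is 58.
One shortest path: H → K → Y → F → G.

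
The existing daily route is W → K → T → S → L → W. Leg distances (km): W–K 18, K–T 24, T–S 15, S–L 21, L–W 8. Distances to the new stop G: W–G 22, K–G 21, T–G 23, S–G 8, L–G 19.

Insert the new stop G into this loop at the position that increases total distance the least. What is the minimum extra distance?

Insertion cost between consecutive stops i–j is d(i,G) + d(G,j) − d(i,j):
  between W and K: 22 + 21 − 18 = 25
  between K and T: 21 + 23 − 24 = 20
  between T and S: 23 + 8 − 15 = 16
  between S and L: 8 + 19 − 21 = 6
  between L and W: 19 + 22 − 8 = 33
Cheapest insertion is between S and L, adding 6.
New total = 86 + 6 = 92.

Adding 6 km by placing G on the S–L leg.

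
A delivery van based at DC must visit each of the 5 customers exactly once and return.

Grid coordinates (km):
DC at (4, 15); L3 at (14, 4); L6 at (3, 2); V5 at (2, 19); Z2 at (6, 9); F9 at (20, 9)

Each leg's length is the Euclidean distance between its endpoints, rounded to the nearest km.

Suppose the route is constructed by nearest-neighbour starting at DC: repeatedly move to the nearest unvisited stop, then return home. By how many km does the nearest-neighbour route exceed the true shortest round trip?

The nearest-neighbour route is 1 km longer than optimal.

From DC: V5=4, Z2=6, L6=13, L3=15, F9=17 → choose V5 (4).
From V5: Z2=11, L6=17, L3=19, F9=21 → choose Z2 (11).
From Z2: L6=8, L3=9, F9=14 → choose L6 (8).
From L6: L3=11, F9=18 → choose L3 (11).
From L3: F9=8 → choose F9 (8).
NN route DC → V5 → Z2 → L6 → L3 → F9 → DC costs 59.
Optimal: DC → V5 → F9 → L3 → L6 → Z2 → DC costs 58 (by enumerating all 60 distinct tours).
Excess = 59 − 58 = 1.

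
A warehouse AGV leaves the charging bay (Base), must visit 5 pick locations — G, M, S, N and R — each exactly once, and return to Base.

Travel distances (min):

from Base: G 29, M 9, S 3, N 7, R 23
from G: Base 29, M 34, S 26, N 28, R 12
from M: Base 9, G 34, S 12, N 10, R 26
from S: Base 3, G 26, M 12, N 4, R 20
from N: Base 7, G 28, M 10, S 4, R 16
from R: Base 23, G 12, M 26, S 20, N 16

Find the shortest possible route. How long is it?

Base - G - M - S - N - R - Base: 29+34+12+4+16+23 = 118
Base - G - M - S - R - N - Base: 29+34+12+20+16+7 = 118
Base - G - M - N - S - R - Base: 29+34+10+4+20+23 = 120
Base - G - M - N - R - S - Base: 29+34+10+16+20+3 = 112
Base - G - M - R - S - N - Base: 29+34+26+20+4+7 = 120
Base - G - M - R - N - S - Base: 29+34+26+16+4+3 = 112
Base - G - S - M - N - R - Base: 29+26+12+10+16+23 = 116
Base - G - S - M - R - N - Base: 29+26+12+26+16+7 = 116
Base - G - S - N - M - R - Base: 29+26+4+10+26+23 = 118
Base - G - S - N - R - M - Base: 29+26+4+16+26+9 = 110
Base - G - S - R - M - N - Base: 29+26+20+26+10+7 = 118
Base - G - S - R - N - M - Base: 29+26+20+16+10+9 = 110
Base - G - N - M - S - R - Base: 29+28+10+12+20+23 = 122
Base - G - N - M - R - S - Base: 29+28+10+26+20+3 = 116
… (46 more)
Base - M - N - R - G - S - Base: 9+10+16+12+26+3 = 76  ← best
The minimum is 76.
One optimal route: Base → M → N → R → G → S → Base (or its reverse).

Minimum total distance: 76 min.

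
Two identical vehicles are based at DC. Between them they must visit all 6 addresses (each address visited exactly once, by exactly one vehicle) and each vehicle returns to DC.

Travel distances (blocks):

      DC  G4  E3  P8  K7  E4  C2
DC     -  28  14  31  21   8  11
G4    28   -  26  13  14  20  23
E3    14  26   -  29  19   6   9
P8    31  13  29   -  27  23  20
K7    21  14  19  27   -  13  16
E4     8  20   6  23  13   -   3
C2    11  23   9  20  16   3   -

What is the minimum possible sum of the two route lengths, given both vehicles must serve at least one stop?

Try each way of splitting the stops between the two vehicles (each non-empty) and, for each split, find the best tour for each vehicle:
  {G4} + {E3, P8, K7, E4, C2}: 56 + 91 = 147
  {E3} + {G4, P8, K7, E4, C2}: 28 + 79 = 107
  {G4, E3} + {P8, K7, E4, C2}: 68 + 79 = 147
  {P8} + {G4, E3, K7, E4, C2}: 62 + 81 = 143
  {G4, P8} + {E3, K7, E4, C2}: 72 + 60 = 132
  {E3, P8} + {G4, K7, E4, C2}: 74 + 69 = 143
  … (31 splits in total)
Best: vehicle 1 DC → E3 → DC = 28; vehicle 2 DC → K7 → G4 → P8 → C2 → E4 → DC = 79; combined 107.

Minimum combined distance: 107 blocks.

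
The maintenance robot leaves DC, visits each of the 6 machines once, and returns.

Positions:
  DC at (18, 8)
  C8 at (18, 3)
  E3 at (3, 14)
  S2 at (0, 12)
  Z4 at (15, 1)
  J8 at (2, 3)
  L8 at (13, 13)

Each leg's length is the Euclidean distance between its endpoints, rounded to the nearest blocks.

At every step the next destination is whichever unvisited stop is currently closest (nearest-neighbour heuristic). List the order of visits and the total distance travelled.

Total distance 61 blocks via the nearest-neighbour route DC → C8 → Z4 → L8 → E3 → S2 → J8 → DC.

At DC the remaining stops are C8 5, L8 7, Z4 8, E3 16, J8 17, S2 18; go to C8.
At C8 the remaining stops are Z4 4, L8 11, J8 16, E3 19, S2 20; go to Z4.
At Z4 the remaining stops are L8 12, J8 13, E3 18, S2 19; go to L8.
At L8 the remaining stops are E3 10, S2 13, J8 15; go to E3.
At E3 the remaining stops are S2 4, J8 11; go to S2.
At S2 the remaining stops are J8 9; go to J8.
Return J8→DC: 17.
Total = 5 + 4 + 12 + 10 + 4 + 9 + 17 = 61.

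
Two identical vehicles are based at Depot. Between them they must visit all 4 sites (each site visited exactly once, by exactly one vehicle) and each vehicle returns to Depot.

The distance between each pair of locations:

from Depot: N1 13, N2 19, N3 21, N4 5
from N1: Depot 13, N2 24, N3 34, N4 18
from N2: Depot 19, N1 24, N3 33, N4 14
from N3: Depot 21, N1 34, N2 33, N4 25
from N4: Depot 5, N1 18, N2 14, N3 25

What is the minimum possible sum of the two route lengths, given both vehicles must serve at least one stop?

There are 2^3 − 1 = 7 ways to divide the 4 stops into two non-empty groups. For each, the best each vehicle can do is its own shortest tour through its group:
  {N1} + {N2, N3, N4}: 26 + 73 = 99
  {N2} + {N1, N3, N4}: 38 + 77 = 115
  {N1, N2} + {N3, N4}: 56 + 51 = 107
  {N3} + {N1, N2, N4}: 42 + 56 = 98
  {N1, N3} + {N2, N4}: 68 + 38 = 106
  {N2, N3} + {N1, N4}: 73 + 36 = 109
  … (7 splits in total)
Best: vehicle 1 Depot → N3 → Depot = 42; vehicle 2 Depot → N1 → N2 → N4 → Depot = 56; combined 98.

98 — the smallest possible combined total.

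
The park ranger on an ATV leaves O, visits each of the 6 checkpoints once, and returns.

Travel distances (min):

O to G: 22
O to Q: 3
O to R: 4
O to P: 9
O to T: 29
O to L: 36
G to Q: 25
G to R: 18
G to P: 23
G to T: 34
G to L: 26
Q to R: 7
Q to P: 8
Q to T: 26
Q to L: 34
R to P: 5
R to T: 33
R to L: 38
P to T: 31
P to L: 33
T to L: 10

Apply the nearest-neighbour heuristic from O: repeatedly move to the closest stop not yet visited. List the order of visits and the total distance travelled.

At O the remaining stops are Q 3, R 4, P 9, G 22, T 29, L 36; go to Q.
At Q the remaining stops are R 7, P 8, G 25, T 26, L 34; go to R.
At R the remaining stops are P 5, G 18, T 33, L 38; go to P.
At P the remaining stops are G 23, T 31, L 33; go to G.
At G the remaining stops are L 26, T 34; go to L.
At L the remaining stops are T 10; go to T.
Return T→O: 29.
Total = 3 + 7 + 5 + 23 + 26 + 10 + 29 = 103.

Total distance 103 min via the nearest-neighbour route O → Q → R → P → G → L → T → O.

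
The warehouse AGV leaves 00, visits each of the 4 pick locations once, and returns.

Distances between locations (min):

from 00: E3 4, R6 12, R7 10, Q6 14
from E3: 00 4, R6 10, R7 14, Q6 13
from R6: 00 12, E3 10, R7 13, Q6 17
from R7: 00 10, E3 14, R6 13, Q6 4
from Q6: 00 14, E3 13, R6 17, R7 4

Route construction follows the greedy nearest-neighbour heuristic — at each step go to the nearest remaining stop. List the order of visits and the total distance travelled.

Nearest-neighbour total = 45 min; route 00 → E3 → R6 → R7 → Q6 → 00.

At 00 the remaining stops are E3 4, R7 10, R6 12, Q6 14; go to E3.
At E3 the remaining stops are R6 10, Q6 13, R7 14; go to R6.
At R6 the remaining stops are R7 13, Q6 17; go to R7.
At R7 the remaining stops are Q6 4; go to Q6.
Return Q6→00: 14.
Total = 4 + 10 + 13 + 4 + 14 = 45.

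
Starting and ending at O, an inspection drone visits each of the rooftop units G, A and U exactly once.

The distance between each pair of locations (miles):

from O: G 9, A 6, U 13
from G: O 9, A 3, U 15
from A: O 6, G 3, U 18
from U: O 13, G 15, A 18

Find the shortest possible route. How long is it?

Shortest round trip = 37 miles.

There are 3 distinct closed tours to check (reversals are equivalent).
O→G→A→U→O: 9+3+18+13 = 43
O→G→U→A→O: 9+15+18+6 = 48
O→A→G→U→O: 6+3+15+13 = 37
The minimum is 37.
One optimal route: O → A → G → U → O (or its reverse).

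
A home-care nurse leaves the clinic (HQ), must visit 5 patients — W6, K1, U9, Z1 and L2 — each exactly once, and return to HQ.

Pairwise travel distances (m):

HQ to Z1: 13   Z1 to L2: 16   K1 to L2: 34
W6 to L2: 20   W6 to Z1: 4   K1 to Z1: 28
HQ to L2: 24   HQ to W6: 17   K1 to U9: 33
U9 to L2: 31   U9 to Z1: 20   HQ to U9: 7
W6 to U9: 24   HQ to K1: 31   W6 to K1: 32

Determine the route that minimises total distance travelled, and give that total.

Minimum total distance: 111 m.

There are 60 distinct closed tours to check (reversals are equivalent).
HQ → W6 → K1 → U9 → Z1 → L2 → HQ: 17+32+33+20+16+24 = 142
HQ → W6 → K1 → U9 → L2 → Z1 → HQ: 17+32+33+31+16+13 = 142
HQ → W6 → K1 → Z1 → U9 → L2 → HQ: 17+32+28+20+31+24 = 152
HQ → W6 → K1 → Z1 → L2 → U9 → HQ: 17+32+28+16+31+7 = 131
HQ → W6 → K1 → L2 → U9 → Z1 → HQ: 17+32+34+31+20+13 = 147
HQ → W6 → K1 → L2 → Z1 → U9 → HQ: 17+32+34+16+20+7 = 126
HQ → W6 → U9 → K1 → Z1 → L2 → HQ: 17+24+33+28+16+24 = 142
HQ → W6 → U9 → K1 → L2 → Z1 → HQ: 17+24+33+34+16+13 = 137
HQ → W6 → U9 → Z1 → K1 → L2 → HQ: 17+24+20+28+34+24 = 147
HQ → W6 → U9 → Z1 → L2 → K1 → HQ: 17+24+20+16+34+31 = 142
HQ → W6 → U9 → L2 → K1 → Z1 → HQ: 17+24+31+34+28+13 = 147
HQ → W6 → U9 → L2 → Z1 → K1 → HQ: 17+24+31+16+28+31 = 147
HQ → W6 → Z1 → K1 → U9 → L2 → HQ: 17+4+28+33+31+24 = 137
HQ → W6 → Z1 → K1 → L2 → U9 → HQ: 17+4+28+34+31+7 = 121
… (46 more)
HQ → W6 → Z1 → L2 → K1 → U9 → HQ: 17+4+16+34+33+7 = 111  ← best
The minimum is 111.
One optimal route: HQ → W6 → Z1 → L2 → K1 → U9 → HQ (or its reverse).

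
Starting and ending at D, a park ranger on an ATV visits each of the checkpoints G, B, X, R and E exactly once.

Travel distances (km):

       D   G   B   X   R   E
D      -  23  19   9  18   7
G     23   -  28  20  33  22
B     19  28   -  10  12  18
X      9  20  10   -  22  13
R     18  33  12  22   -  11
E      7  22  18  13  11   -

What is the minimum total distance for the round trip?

Minimum total distance: 83 km.

With 5 stops there are 5!/2 = 60 distinct round trips (a route and its reverse cost the same).
D-G-B-X-R-E-D: 23+28+10+22+11+7 = 101
D-G-B-X-E-R-D: 23+28+10+13+11+18 = 103
D-G-B-R-X-E-D: 23+28+12+22+13+7 = 105
D-G-B-R-E-X-D: 23+28+12+11+13+9 = 96
D-G-B-E-X-R-D: 23+28+18+13+22+18 = 122
D-G-B-E-R-X-D: 23+28+18+11+22+9 = 111
D-G-X-B-R-E-D: 23+20+10+12+11+7 = 83
D-G-X-B-E-R-D: 23+20+10+18+11+18 = 100
D-G-X-R-B-E-D: 23+20+22+12+18+7 = 102
D-G-X-R-E-B-D: 23+20+22+11+18+19 = 113
D-G-X-E-B-R-D: 23+20+13+18+12+18 = 104
D-G-X-E-R-B-D: 23+20+13+11+12+19 = 98
D-G-R-B-X-E-D: 23+33+12+10+13+7 = 98
D-G-R-B-E-X-D: 23+33+12+18+13+9 = 108
… (46 more)
The minimum is 83.
One optimal route: D → G → X → B → R → E → D (or its reverse).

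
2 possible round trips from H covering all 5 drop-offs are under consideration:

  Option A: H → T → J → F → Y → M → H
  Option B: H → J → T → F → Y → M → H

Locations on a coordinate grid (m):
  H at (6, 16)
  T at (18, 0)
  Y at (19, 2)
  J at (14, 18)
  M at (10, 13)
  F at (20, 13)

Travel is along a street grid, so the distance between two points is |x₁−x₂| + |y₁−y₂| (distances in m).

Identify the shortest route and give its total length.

Shortest is Option B, total 86 m.

Option A: 28 + 22 + 11 + 12 + 20 + 7 = 100
Option B: 10 + 22 + 15 + 12 + 20 + 7 = 86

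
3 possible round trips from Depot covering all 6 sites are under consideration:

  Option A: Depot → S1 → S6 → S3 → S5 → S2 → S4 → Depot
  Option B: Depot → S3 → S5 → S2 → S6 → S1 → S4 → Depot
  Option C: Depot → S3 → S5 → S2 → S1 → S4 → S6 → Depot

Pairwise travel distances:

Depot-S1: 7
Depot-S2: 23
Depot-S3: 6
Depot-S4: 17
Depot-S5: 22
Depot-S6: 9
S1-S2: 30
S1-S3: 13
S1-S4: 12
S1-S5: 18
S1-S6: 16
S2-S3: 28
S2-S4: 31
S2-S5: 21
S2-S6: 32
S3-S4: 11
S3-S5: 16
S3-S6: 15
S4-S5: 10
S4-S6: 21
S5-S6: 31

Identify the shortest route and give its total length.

Shortest is Option C, total 115.

Option A: 7 + 16 + 15 + 16 + 21 + 31 + 17 = 123
Option B: 6 + 16 + 21 + 32 + 16 + 12 + 17 = 120
Option C: 6 + 16 + 21 + 30 + 12 + 21 + 9 = 115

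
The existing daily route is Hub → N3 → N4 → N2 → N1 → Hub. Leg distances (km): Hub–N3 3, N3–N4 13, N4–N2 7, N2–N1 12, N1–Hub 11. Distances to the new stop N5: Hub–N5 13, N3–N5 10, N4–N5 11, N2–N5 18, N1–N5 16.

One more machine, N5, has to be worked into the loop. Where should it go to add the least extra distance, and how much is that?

Minimum extra distance: 8 km, inserting N5 between N3 and N4.

Insertion cost between consecutive stops i–j is d(i,N5) + d(N5,j) − d(i,j):
  between Hub and N3: 13 + 10 − 3 = 20
  between N3 and N4: 10 + 11 − 13 = 8
  between N4 and N2: 11 + 18 − 7 = 22
  between N2 and N1: 18 + 16 − 12 = 22
  between N1 and Hub: 16 + 13 − 11 = 18
Cheapest insertion is between N3 and N4, adding 8.
New total = 46 + 8 = 54.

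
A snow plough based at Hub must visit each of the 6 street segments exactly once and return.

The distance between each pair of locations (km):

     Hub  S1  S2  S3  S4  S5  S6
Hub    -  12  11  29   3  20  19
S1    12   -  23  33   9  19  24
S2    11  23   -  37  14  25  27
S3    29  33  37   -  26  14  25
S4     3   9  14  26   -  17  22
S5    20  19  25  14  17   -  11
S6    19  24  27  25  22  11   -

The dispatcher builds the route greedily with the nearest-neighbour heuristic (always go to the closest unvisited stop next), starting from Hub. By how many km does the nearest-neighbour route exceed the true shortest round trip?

7 km longer than the optimal tour.

From Hub: S4=3, S2=11, S1=12, S6=19, S5=20, S3=29 → choose S4 (3).
From S4: S1=9, S2=14, S5=17, S6=22, S3=26 → choose S1 (9).
From S1: S5=19, S2=23, S6=24, S3=33 → choose S5 (19).
From S5: S6=11, S3=14, S2=25 → choose S6 (11).
From S6: S3=25, S2=27 → choose S3 (25).
From S3: S2=37 → choose S2 (37).
NN route Hub → S4 → S1 → S5 → S6 → S3 → S2 → Hub costs 115.
Optimal: Hub → S2 → S6 → S3 → S5 → S1 → S4 → Hub costs 108 (by enumerating all 360 distinct tours).
Excess = 115 − 108 = 7.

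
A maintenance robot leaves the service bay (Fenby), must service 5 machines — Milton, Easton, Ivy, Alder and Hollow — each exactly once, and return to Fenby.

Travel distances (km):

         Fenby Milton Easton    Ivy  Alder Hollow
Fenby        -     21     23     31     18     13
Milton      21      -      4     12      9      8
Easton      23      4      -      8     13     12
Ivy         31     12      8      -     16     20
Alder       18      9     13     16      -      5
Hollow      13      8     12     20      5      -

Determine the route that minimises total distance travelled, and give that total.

67 km — the shortest possible round trip.

With 5 stops there are 5!/2 = 60 distinct round trips (a route and its reverse cost the same).
Fenby→Milton→Easton→Ivy→Alder→Hollow→Fenby: 21+4+8+16+5+13 = 67
Fenby→Milton→Easton→Ivy→Hollow→Alder→Fenby: 21+4+8+20+5+18 = 76
Fenby→Milton→Easton→Alder→Ivy→Hollow→Fenby: 21+4+13+16+20+13 = 87
Fenby→Milton→Easton→Alder→Hollow→Ivy→Fenby: 21+4+13+5+20+31 = 94
Fenby→Milton→Easton→Hollow→Ivy→Alder→Fenby: 21+4+12+20+16+18 = 91
Fenby→Milton→Easton→Hollow→Alder→Ivy→Fenby: 21+4+12+5+16+31 = 89
Fenby→Milton→Ivy→Easton→Alder→Hollow→Fenby: 21+12+8+13+5+13 = 72
Fenby→Milton→Ivy→Easton→Hollow→Alder→Fenby: 21+12+8+12+5+18 = 76
Fenby→Milton→Ivy→Alder→Easton→Hollow→Fenby: 21+12+16+13+12+13 = 87
Fenby→Milton→Ivy→Alder→Hollow→Easton→Fenby: 21+12+16+5+12+23 = 89
Fenby→Milton→Ivy→Hollow→Easton→Alder→Fenby: 21+12+20+12+13+18 = 96
Fenby→Milton→Ivy→Hollow→Alder→Easton→Fenby: 21+12+20+5+13+23 = 94
Fenby→Milton→Alder→Easton→Ivy→Hollow→Fenby: 21+9+13+8+20+13 = 84
Fenby→Milton→Alder→Easton→Hollow→Ivy→Fenby: 21+9+13+12+20+31 = 106
… (46 more)
The minimum is 67.
One optimal route: Fenby → Milton → Easton → Ivy → Alder → Hollow → Fenby (or its reverse).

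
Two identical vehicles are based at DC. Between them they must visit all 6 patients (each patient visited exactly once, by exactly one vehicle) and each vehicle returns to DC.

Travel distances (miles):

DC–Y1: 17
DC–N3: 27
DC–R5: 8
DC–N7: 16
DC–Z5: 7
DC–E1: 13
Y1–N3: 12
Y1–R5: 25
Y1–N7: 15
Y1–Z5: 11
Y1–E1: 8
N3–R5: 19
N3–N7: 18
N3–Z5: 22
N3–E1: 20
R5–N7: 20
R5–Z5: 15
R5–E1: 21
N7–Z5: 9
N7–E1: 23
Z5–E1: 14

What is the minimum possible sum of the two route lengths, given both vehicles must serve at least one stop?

Check every non-empty split of the stops between the two vehicles; for each half take its own optimal tour:
  {Y1} + {N3, R5, N7, Z5, E1}: 34 + 81 = 115
  {N3} + {Y1, R5, N7, Z5, E1}: 54 + 68 = 122
  {Y1, N3} + {R5, N7, Z5, E1}: 56 + 64 = 120
  {R5} + {Y1, N3, N7, Z5, E1}: 16 + 67 = 83
  {Y1, R5} + {N3, N7, Z5, E1}: 50 + 67 = 117
  {N3, R5} + {Y1, N7, Z5, E1}: 54 + 52 = 106
  … (31 splits in total)
Best: vehicle 1 DC → R5 → DC = 16; vehicle 2 DC → Z5 → N7 → N3 → Y1 → E1 → DC = 67; combined 83.

83 miles — the smallest possible combined total.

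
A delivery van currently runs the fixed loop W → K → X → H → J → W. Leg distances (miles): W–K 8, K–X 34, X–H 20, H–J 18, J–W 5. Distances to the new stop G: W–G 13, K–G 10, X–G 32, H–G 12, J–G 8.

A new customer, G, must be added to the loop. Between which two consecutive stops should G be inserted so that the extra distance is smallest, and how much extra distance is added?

Insertion cost between consecutive stops i–j is d(i,G) + d(G,j) − d(i,j):
  between W and K: 13 + 10 − 8 = 15
  between K and X: 10 + 32 − 34 = 8
  between X and H: 32 + 12 − 20 = 24
  between H and J: 12 + 8 − 18 = 2
  between J and W: 8 + 13 − 5 = 16
Cheapest insertion is between H and J, adding 2.
New total = 85 + 2 = 87.

Adding 2 miles by placing G on the H–J leg.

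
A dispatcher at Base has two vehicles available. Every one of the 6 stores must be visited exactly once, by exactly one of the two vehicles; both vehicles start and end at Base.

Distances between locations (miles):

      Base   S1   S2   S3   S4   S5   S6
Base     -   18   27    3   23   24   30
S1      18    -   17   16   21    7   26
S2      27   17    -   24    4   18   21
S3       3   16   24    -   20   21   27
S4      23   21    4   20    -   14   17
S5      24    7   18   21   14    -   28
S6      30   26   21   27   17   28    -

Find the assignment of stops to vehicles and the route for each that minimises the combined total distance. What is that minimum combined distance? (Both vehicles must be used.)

100 miles — the smallest possible combined total.

Check every non-empty split of the stops between the two vehicles; for each half take its own optimal tour:
  {S1} + {S2, S3, S4, S5, S6}: 36 + 93 = 129
  {S2} + {S1, S3, S4, S5, S6}: 54 + 86 = 140
  {S1, S2} + {S3, S4, S5, S6}: 62 + 85 = 147
  {S3} + {S1, S2, S4, S5, S6}: 6 + 94 = 100
  {S1, S3} + {S2, S4, S5, S6}: 37 + 93 = 130
  {S2, S3} + {S1, S4, S5, S6}: 54 + 86 = 140
  … (31 splits in total)
Best: vehicle 1 Base → S3 → Base = 6; vehicle 2 Base → S1 → S5 → S2 → S4 → S6 → Base = 94; combined 100.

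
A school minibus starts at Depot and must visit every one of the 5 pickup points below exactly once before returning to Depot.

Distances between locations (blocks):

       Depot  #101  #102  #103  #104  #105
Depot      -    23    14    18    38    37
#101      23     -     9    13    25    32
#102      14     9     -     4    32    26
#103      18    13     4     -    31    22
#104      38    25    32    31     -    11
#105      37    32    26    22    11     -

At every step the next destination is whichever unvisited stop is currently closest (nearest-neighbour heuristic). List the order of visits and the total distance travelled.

At Depot the remaining stops are #102 14, #103 18, #101 23, #105 37, #104 38; go to #102.
At #102 the remaining stops are #103 4, #101 9, #105 26, #104 32; go to #103.
At #103 the remaining stops are #101 13, #105 22, #104 31; go to #101.
At #101 the remaining stops are #104 25, #105 32; go to #104.
At #104 the remaining stops are #105 11; go to #105.
Return #105→Depot: 37.
Total = 14 + 4 + 13 + 25 + 11 + 37 = 104.

104 blocks along Depot → #102 → #103 → #101 → #104 → #105 → Depot.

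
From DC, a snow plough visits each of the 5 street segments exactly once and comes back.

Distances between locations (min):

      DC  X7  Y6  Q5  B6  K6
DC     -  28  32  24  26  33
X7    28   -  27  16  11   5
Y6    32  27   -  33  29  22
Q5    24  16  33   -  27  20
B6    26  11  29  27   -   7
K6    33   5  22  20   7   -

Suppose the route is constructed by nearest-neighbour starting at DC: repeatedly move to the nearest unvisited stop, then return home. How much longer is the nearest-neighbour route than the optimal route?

DC: Q5=24, B6=26, X7=28, Y6=32, K6=33 ⇒ Q5
Q5: X7=16, K6=20, B6=27, Y6=33 ⇒ X7
X7: K6=5, B6=11, Y6=27 ⇒ K6
K6: B6=7, Y6=22 ⇒ B6
B6: Y6=29 ⇒ Y6
NN route DC → Q5 → X7 → K6 → B6 → Y6 → DC costs 113.
Optimal: DC → Y6 → K6 → B6 → X7 → Q5 → DC costs 112 (by enumerating all 60 distinct tours).
Excess = 113 − 112 = 1.

1 min longer than the optimal tour.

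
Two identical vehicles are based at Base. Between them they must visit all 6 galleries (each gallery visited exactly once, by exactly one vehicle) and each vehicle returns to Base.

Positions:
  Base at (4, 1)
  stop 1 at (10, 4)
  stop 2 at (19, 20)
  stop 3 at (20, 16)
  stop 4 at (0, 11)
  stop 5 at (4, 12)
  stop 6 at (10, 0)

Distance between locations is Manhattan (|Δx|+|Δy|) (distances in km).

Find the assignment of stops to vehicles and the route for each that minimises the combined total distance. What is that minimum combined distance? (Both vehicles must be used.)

There are 2^5 − 1 = 31 ways to divide the 6 stops into two non-empty groups. For each, the best each vehicle can do is its own shortest tour through its group:
  {stop 1} + {stop 2, stop 3, stop 4, stop 5, stop 6}: 18 + 80 = 98
  {stop 2} + {stop 1, stop 3, stop 4, stop 5, stop 6}: 68 + 72 = 140
  {stop 1, stop 2} + {stop 3, stop 4, stop 5, stop 6}: 68 + 72 = 140
  {stop 3} + {stop 1, stop 2, stop 4, stop 5, stop 6}: 62 + 78 = 140
  {stop 1, stop 3} + {stop 2, stop 4, stop 5, stop 6}: 62 + 78 = 140
  {stop 2, stop 3} + {stop 1, stop 4, stop 5, stop 6}: 70 + 44 = 114
  … (31 splits in total)
  {stop 1, stop 2, stop 3, stop 4, stop 5} + {stop 6}: 78 + 14 = 92  ← best
Best: vehicle 1 Base → stop 1 → stop 2 → stop 3 → stop 5 → stop 4 → Base = 78; vehicle 2 Base → stop 6 → Base = 14; combined 92.

Minimum combined distance: 92 km.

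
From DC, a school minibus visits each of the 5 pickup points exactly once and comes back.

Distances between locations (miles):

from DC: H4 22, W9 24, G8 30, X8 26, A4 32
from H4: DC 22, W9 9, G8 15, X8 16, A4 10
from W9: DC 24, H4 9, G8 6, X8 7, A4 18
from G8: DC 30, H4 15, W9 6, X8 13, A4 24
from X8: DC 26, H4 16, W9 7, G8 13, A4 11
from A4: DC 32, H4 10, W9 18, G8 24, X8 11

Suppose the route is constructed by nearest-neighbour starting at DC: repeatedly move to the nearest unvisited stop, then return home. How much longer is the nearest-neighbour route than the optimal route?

Excess over optimum: 7 miles.

DC: H4=22, W9=24, X8=26, G8=30, A4=32 ⇒ H4
H4: W9=9, A4=10, G8=15, X8=16 ⇒ W9
W9: G8=6, X8=7, A4=18 ⇒ G8
G8: X8=13, A4=24 ⇒ X8
X8: A4=11 ⇒ A4
NN route DC → H4 → W9 → G8 → X8 → A4 → DC costs 93.
Optimal: DC → H4 → A4 → X8 → W9 → G8 → DC costs 86 (by enumerating all 60 distinct tours).
Excess = 93 − 86 = 7.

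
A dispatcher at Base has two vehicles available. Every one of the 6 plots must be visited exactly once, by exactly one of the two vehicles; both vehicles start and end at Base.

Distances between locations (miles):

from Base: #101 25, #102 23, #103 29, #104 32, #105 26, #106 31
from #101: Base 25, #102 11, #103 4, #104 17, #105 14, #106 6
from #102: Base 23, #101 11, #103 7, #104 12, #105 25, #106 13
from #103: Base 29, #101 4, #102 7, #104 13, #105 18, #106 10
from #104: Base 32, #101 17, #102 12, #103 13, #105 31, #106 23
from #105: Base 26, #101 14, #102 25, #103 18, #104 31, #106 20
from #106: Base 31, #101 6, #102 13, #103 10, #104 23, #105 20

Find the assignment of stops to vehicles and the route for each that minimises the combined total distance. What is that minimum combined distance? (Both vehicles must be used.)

Minimum combined distance: 141 miles.

There are 2^5 − 1 = 31 ways to divide the 6 stops into two non-empty groups. For each, the best each vehicle can do is its own shortest tour through its group:
  {#101} + {#102, #103, #104, #105, #106}: 50 + 104 = 154
  {#102} + {#101, #103, #104, #105, #106}: 46 + 101 = 147
  {#101, #102} + {#103, #104, #105, #106}: 59 + 101 = 160
  {#103} + {#101, #102, #104, #105, #106}: 58 + 103 = 161
  {#101, #103} + {#102, #104, #105, #106}: 58 + 103 = 161
  {#102, #103} + {#101, #104, #105, #106}: 59 + 101 = 160
  … (31 splits in total)
  {#105} + {#101, #102, #103, #104, #106}: 52 + 89 = 141  ← best
Best: vehicle 1 Base → #105 → Base = 52; vehicle 2 Base → #101 → #106 → #103 → #104 → #102 → Base = 89; combined 141.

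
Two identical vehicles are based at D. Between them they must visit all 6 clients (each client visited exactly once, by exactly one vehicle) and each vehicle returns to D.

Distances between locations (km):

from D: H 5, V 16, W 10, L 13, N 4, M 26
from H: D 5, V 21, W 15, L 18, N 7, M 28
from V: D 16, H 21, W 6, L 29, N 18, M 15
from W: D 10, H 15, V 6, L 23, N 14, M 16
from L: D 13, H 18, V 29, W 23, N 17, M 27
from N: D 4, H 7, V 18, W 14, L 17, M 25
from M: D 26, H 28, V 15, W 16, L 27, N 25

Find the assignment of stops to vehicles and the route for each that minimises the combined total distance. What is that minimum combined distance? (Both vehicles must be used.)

87 km — the smallest possible combined total.

There are 2^5 − 1 = 31 ways to divide the 6 stops into two non-empty groups. For each, the best each vehicle can do is its own shortest tour through its group:
  {H} + {V, W, L, N, M}: 10 + 79 = 89
  {V} + {H, W, L, N, M}: 32 + 82 = 114
  {H, V} + {W, L, N, M}: 42 + 74 = 116
  {W} + {H, V, L, N, M}: 20 + 85 = 105
  {H, W} + {V, L, N, M}: 30 + 77 = 107
  {V, W} + {H, L, N, M}: 32 + 77 = 109
  … (31 splits in total)
  {H, N} + {V, W, L, M}: 16 + 71 = 87  ← best
Best: vehicle 1 D → H → N → D = 16; vehicle 2 D → W → V → M → L → D = 71; combined 87.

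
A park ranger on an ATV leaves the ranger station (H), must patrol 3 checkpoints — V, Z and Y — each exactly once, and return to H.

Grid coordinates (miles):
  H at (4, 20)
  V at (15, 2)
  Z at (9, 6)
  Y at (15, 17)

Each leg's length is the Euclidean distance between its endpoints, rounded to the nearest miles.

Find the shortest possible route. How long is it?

H - V - Z - Y - H: 21+7+13+11 = 52
H - V - Y - Z - H: 21+15+13+15 = 64
H - Z - V - Y - H: 15+7+15+11 = 48
The minimum is 48.
One optimal route: H → Z → V → Y → H (or its reverse).

48 miles — the shortest possible round trip.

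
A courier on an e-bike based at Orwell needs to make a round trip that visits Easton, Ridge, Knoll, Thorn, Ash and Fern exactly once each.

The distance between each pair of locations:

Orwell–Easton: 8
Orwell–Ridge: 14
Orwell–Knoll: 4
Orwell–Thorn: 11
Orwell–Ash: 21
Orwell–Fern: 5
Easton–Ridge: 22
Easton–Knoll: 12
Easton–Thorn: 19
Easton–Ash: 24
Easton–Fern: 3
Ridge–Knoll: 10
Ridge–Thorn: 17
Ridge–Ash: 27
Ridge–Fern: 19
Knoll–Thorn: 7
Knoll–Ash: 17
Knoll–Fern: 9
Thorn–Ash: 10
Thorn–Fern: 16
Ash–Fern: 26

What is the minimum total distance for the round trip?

With 6 stops there are 6!/2 = 360 distinct round trips (a route and its reverse cost the same).
Orwell → Easton → Ridge → Knoll → Thorn → Ash → Fern → Orwell: 8+22+10+7+10+26+5 = 88
Orwell → Easton → Ridge → Knoll → Thorn → Fern → Ash → Orwell: 8+22+10+7+16+26+21 = 110
Orwell → Easton → Ridge → Knoll → Ash → Thorn → Fern → Orwell: 8+22+10+17+10+16+5 = 88
Orwell → Easton → Ridge → Knoll → Ash → Fern → Thorn → Orwell: 8+22+10+17+26+16+11 = 110
Orwell → Easton → Ridge → Knoll → Fern → Thorn → Ash → Orwell: 8+22+10+9+16+10+21 = 96
Orwell → Easton → Ridge → Knoll → Fern → Ash → Thorn → Orwell: 8+22+10+9+26+10+11 = 96
Orwell → Easton → Ridge → Thorn → Knoll → Ash → Fern → Orwell: 8+22+17+7+17+26+5 = 102
Orwell → Easton → Ridge → Thorn → Knoll → Fern → Ash → Orwell: 8+22+17+7+9+26+21 = 110
… (352 more)
Orwell → Ridge → Knoll → Thorn → Ash → Easton → Fern → Orwell: 14+10+7+10+24+3+5 = 73  ← best
The minimum is 73.
One optimal route: Orwell → Ridge → Knoll → Thorn → Ash → Easton → Fern → Orwell (or its reverse).

73 — the shortest possible round trip.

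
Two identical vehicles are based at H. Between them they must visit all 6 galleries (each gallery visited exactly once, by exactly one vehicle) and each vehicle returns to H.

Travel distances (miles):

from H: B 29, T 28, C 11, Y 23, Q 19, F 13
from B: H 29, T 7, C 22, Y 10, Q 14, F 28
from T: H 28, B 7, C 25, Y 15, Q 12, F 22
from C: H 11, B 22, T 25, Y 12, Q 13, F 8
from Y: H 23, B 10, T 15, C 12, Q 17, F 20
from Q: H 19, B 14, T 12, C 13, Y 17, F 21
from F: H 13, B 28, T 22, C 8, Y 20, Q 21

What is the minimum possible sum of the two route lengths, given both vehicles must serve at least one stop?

97 miles — the smallest possible combined total.

There are 2^5 − 1 = 31 ways to divide the 6 stops into two non-empty groups. For each, the best each vehicle can do is its own shortest tour through its group:
  {B} + {T, C, Y, Q, F}: 58 + 79 = 137
  {T} + {B, C, Y, Q, F}: 56 + 76 = 132
  {B, T} + {C, Y, Q, F}: 64 + 69 = 133
  {C} + {B, T, Y, Q, F}: 22 + 81 = 103
  {B, C} + {T, Y, Q, F}: 62 + 79 = 141
  {T, C} + {B, Y, Q, F}: 64 + 76 = 140
  … (31 splits in total)
  {B, T, C, Y, Q} + {F}: 71 + 26 = 97  ← best
Best: vehicle 1 H → C → Y → B → T → Q → H = 71; vehicle 2 H → F → H = 26; combined 97.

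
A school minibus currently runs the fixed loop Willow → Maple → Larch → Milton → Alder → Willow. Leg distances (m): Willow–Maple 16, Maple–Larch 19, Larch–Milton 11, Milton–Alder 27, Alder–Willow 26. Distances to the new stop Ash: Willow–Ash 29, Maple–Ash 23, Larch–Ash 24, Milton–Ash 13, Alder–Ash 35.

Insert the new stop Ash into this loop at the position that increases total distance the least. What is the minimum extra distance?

Minimum extra distance: 21 m, inserting Ash between Milton and Alder.

Insertion cost between consecutive stops i–j is d(i,Ash) + d(Ash,j) − d(i,j):
  between Willow and Maple: 29 + 23 − 16 = 36
  between Maple and Larch: 23 + 24 − 19 = 28
  between Larch and Milton: 24 + 13 − 11 = 26
  between Milton and Alder: 13 + 35 − 27 = 21
  between Alder and Willow: 35 + 29 − 26 = 38
Cheapest insertion is between Milton and Alder, adding 21.
New total = 99 + 21 = 120.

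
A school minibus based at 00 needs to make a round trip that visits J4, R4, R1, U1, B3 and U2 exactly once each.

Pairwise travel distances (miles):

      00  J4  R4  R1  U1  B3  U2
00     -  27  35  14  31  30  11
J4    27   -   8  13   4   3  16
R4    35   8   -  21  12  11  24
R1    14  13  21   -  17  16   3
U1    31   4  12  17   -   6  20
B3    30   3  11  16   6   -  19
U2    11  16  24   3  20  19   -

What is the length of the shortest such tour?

00 → J4 → R4 → R1 → U1 → B3 → U2 → 00: 27+8+21+17+6+19+11 = 109
00 → J4 → R4 → R1 → U1 → U2 → B3 → 00: 27+8+21+17+20+19+30 = 142
00 → J4 → R4 → R1 → B3 → U1 → U2 → 00: 27+8+21+16+6+20+11 = 109
00 → J4 → R4 → R1 → B3 → U2 → U1 → 00: 27+8+21+16+19+20+31 = 142
00 → J4 → R4 → R1 → U2 → U1 → B3 → 00: 27+8+21+3+20+6+30 = 115
00 → J4 → R4 → R1 → U2 → B3 → U1 → 00: 27+8+21+3+19+6+31 = 115
00 → J4 → R4 → U1 → R1 → B3 → U2 → 00: 27+8+12+17+16+19+11 = 110
00 → J4 → R4 → U1 → R1 → U2 → B3 → 00: 27+8+12+17+3+19+30 = 116
… (352 more)
00 → J4 → R4 → U1 → B3 → R1 → U2 → 00: 27+8+12+6+16+3+11 = 83  ← best
The minimum is 83.
One optimal route: 00 → J4 → R4 → U1 → B3 → R1 → U2 → 00 (or its reverse).

Shortest round trip = 83 miles.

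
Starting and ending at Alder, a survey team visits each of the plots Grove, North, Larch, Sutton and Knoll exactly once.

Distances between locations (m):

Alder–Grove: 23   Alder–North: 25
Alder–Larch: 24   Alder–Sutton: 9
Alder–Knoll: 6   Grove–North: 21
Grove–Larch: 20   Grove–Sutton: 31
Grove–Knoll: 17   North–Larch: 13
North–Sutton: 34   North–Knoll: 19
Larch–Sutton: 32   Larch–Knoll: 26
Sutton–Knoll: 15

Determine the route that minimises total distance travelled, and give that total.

Shortest round trip = 98 m.

There are 60 distinct closed tours to check (reversals are equivalent).
Alder→Grove→North→Larch→Sutton→Knoll→Alder: 23+21+13+32+15+6 = 110
Alder→Grove→North→Larch→Knoll→Sutton→Alder: 23+21+13+26+15+9 = 107
Alder→Grove→North→Sutton→Larch→Knoll→Alder: 23+21+34+32+26+6 = 142
Alder→Grove→North→Sutton→Knoll→Larch→Alder: 23+21+34+15+26+24 = 143
Alder→Grove→North→Knoll→Larch→Sutton→Alder: 23+21+19+26+32+9 = 130
Alder→Grove→North→Knoll→Sutton→Larch→Alder: 23+21+19+15+32+24 = 134
Alder→Grove→Larch→North→Sutton→Knoll→Alder: 23+20+13+34+15+6 = 111
Alder→Grove→Larch→North→Knoll→Sutton→Alder: 23+20+13+19+15+9 = 99
Alder→Grove→Larch→Sutton→North→Knoll→Alder: 23+20+32+34+19+6 = 134
Alder→Grove→Larch→Sutton→Knoll→North→Alder: 23+20+32+15+19+25 = 134
Alder→Grove→Larch→Knoll→North→Sutton→Alder: 23+20+26+19+34+9 = 131
Alder→Grove→Larch→Knoll→Sutton→North→Alder: 23+20+26+15+34+25 = 143
Alder→Grove→Sutton→North→Larch→Knoll→Alder: 23+31+34+13+26+6 = 133
Alder→Grove→Sutton→North→Knoll→Larch→Alder: 23+31+34+19+26+24 = 157
… (46 more)
Alder→Sutton→Grove→Larch→North→Knoll→Alder: 9+31+20+13+19+6 = 98  ← best
The minimum is 98.
One optimal route: Alder → Sutton → Grove → Larch → North → Knoll → Alder (or its reverse).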